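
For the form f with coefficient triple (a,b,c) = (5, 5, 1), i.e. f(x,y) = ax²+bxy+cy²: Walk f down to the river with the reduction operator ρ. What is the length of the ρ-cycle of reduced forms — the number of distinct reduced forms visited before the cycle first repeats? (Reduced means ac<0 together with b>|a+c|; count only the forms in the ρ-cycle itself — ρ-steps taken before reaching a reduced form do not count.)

D = 5, ⌊√D⌋ = 2
descent: ρ → (1,1,-1)  [lands on river]
river: ρ → (-1,1,1)
ρ-cycle length = 2 (tail of 1 descent step not counted)

2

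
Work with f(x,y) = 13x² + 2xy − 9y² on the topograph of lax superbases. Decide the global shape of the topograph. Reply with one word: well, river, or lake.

D = b²−4ac = 2² − 4·13·(-9) = 472
D > 0 non-square ⇒ indefinite ⇒ periodic river

river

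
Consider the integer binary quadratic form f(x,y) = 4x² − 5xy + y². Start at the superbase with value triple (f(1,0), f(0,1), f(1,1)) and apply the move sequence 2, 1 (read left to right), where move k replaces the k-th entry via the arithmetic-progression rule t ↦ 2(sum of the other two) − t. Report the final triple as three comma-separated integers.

start (4,1,0) = (f(1,0),f(0,1),f(1,1))
replace slot 2: 2·(4+0) − 1 = 7 → (4,7,0)
replace slot 1: 2·(7+0) − 4 = 10 → (10,7,0)

10,7,0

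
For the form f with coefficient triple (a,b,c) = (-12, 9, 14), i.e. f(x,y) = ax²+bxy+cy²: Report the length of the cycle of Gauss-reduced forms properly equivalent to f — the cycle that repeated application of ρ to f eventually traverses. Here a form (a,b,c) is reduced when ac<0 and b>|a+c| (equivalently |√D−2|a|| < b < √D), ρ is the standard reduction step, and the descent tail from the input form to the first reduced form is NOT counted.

D = 753, ⌊√D⌋ = 27
river: ρ → (14,19,-7)
river: ρ → (-7,23,8)
river: ρ → (8,25,-4)
river: ρ → (-4,23,14)
river: ρ → (14,5,-13)
river: ρ → (-13,21,6)
river: ρ → (6,27,-1)
river: ρ → (-1,27,6)
river: ρ → (6,21,-13)
river: ρ → (-13,5,14)
river: ρ → (14,23,-4)
river: ρ → (-4,25,8)
river: ρ → (8,23,-7)
river: ρ → (-7,19,14)
river: ρ → (14,9,-12)
river: ρ → (-12,15,11)
river: ρ → (11,7,-16)
river: ρ → (-16,25,2)
river: ρ → (2,27,-3)
river: ρ → (-3,27,2)
river: ρ → (2,25,-16)
river: ρ → (-16,7,11)
river: ρ → (11,15,-12)
river: ρ → (-12,9,14)
ρ-cycle length = 24 (tail of 0 descent steps not counted)

24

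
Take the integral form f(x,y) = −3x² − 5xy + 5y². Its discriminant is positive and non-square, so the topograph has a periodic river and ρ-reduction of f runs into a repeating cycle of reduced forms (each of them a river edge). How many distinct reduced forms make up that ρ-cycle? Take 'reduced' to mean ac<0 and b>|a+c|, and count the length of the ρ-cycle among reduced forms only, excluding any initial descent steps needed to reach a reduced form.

D = 85, ⌊√D⌋ = 9
descent: ρ → (5,5,-3)  [lands on river]
river: ρ → (-3,7,3)
river: ρ → (3,5,-5)
river: ρ → (-5,5,3)
river: ρ → (3,7,-3)
river: ρ → (-3,5,5)
ρ-cycle length = 6 (tail of 1 descent step not counted)

6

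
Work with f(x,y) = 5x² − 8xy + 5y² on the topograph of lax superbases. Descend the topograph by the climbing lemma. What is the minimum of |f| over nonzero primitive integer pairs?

translate: b→2 (≡-8 mod 10), so (5,-8,5)→(5,2,2)
flip: (5,2,2)→(2,-2,5)
translate: b→2 (≡-2 mod 4), so (2,-2,5)→(2,2,5)
reduced (well bottom): (2,2,5) with a≤c, −a<b≤a
well minimum = a = 2

2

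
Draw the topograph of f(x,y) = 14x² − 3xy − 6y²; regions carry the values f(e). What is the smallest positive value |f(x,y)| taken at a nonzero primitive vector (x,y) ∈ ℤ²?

descent: ρ → (-6,15,5)  [lands on river]
river: ρ → (5,15,-6)
river: ρ → (-6,9,11)
river: ρ → (11,13,-4)
river: ρ → (-4,11,14)
river: ρ → (14,17,-1)
river: ρ → (-1,17,14)
river: ρ → (14,11,-4)
river: ρ → (-4,13,11)
river: ρ → (11,9,-6)
closes: descent 1, river 10
min |a| on river = 1

1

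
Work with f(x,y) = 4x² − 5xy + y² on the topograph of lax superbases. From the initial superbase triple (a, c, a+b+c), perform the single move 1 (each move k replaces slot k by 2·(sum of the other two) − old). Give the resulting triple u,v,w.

start (4,1,0) = (f(1,0),f(0,1),f(1,1))
replace slot 1: 2·(1+0) − 4 = -2 → (-2,1,0)

-2,1,0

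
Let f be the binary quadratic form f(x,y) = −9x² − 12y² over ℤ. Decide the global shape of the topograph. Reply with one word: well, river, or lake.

D = b²−4ac = 0² − 4·(-9)·(-12) = -432
D < 0 ⇒ definite ⇒ every region one sign ⇒ single well

well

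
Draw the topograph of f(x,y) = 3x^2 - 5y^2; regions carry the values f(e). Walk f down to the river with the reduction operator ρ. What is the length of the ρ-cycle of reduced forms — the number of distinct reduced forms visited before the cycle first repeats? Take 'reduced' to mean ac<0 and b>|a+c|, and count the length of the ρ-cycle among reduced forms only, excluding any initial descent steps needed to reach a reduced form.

D = 60, ⌊√D⌋ = 7
descent: ρ → (-5,0,3)
descent: ρ → (3,6,-2)  [lands on river]
river: ρ → (-2,6,3)
ρ-cycle length = 2 (tail of 2 descent steps not counted)

2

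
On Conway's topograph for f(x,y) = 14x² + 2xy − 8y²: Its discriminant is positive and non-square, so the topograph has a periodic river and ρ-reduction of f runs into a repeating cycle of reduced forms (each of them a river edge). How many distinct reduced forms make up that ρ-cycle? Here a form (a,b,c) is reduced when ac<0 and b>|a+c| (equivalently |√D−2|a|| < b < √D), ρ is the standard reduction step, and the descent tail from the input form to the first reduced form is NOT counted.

D = 452, ⌊√D⌋ = 21
descent: ρ → (-8,14,8)  [lands on river]
river: ρ → (8,18,-4)
river: ρ → (-4,14,16)
river: ρ → (16,18,-2)
river: ρ → (-2,18,16)
river: ρ → (16,14,-4)
river: ρ → (-4,18,8)
river: ρ → (8,14,-8)
river: ρ → (-8,18,4)
river: ρ → (4,14,-16)
river: ρ → (-16,18,2)
river: ρ → (2,18,-16)
river: ρ → (-16,14,4)
river: ρ → (4,18,-8)
ρ-cycle length = 14 (tail of 1 descent step not counted)

14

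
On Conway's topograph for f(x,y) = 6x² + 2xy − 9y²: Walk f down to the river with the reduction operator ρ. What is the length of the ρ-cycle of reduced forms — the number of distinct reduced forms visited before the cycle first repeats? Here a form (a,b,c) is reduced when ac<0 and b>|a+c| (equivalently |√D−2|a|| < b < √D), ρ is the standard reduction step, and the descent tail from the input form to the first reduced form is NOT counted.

D = 220, ⌊√D⌋ = 14
descent: ρ → (-9,-2,6)
descent: ρ → (6,14,-1)  [lands on river]
river: ρ → (-1,14,6)
river: ρ → (6,10,-5)
river: ρ → (-5,10,6)
ρ-cycle length = 4 (tail of 2 descent steps not counted)

4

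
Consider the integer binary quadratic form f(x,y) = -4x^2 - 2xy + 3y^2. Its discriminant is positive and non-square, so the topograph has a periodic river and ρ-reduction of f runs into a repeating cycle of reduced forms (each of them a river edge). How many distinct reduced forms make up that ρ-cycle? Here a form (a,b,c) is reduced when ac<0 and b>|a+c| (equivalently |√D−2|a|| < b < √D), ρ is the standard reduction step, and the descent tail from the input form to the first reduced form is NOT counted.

D = 52, ⌊√D⌋ = 7
descent: ρ → (3,2,-4)  [lands on river]
river: ρ → (-4,6,1)
river: ρ → (1,6,-4)
river: ρ → (-4,2,3)
river: ρ → (3,4,-3)
river: ρ → (-3,2,4)
river: ρ → (4,6,-1)
river: ρ → (-1,6,4)
river: ρ → (4,2,-3)
river: ρ → (-3,4,3)
ρ-cycle length = 10 (tail of 1 descent step not counted)

10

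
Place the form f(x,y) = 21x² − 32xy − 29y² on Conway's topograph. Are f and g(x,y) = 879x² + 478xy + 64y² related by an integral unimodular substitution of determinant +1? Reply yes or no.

D₁ = 3460, D₂ = 3460
river cycle of f (length 38): (-29, 32, 21), (21, 52, -9), (-9, 56, 9), (9, 52, -21), (-21, 32, 29), (29, 26, -24), (-24, 22, 31), (31, 40, -15), (-15, 50, 16), (16, 46, -21), … (28 more)
river cycle of g (length 38): (-9, 56, 9), (9, 52, -21), (-21, 32, 29), (29, 26, -24), (-24, 22, 31), (31, 40, -15), (-15, 50, 16), (16, 46, -21), (-21, 38, 24), (24, 58, -1), … (28 more)
cycles coincide ⇒ equivalent

yes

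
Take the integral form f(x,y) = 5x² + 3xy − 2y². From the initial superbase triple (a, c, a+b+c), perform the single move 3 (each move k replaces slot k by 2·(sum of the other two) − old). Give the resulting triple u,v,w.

start (5,-2,6) = (f(1,0),f(0,1),f(1,1))
replace slot 3: 2·(5+(-2)) − 6 = 0 → (5,-2,0)

5,-2,0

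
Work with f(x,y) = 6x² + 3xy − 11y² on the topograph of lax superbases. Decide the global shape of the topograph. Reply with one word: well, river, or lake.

D = b²−4ac = 3² − 4·6·(-11) = 273
D > 0 non-square ⇒ indefinite ⇒ periodic river

river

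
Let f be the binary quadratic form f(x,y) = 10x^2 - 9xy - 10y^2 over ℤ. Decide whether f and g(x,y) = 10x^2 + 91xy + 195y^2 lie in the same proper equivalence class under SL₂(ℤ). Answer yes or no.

D₁ = 481, D₂ = 481
river cycle of f (length 30): (-10, 9, 10), (10, 11, -9), (-9, 7, 12), (12, 17, -4), (-4, 15, 16), (16, 17, -3), (-3, 19, 10), (10, 21, -1), (-1, 21, 10), (10, 19, -3), … (20 more)
river cycle of g (length 30): (10, 11, -9), (-9, 7, 12), (12, 17, -4), (-4, 15, 16), (16, 17, -3), (-3, 19, 10), (10, 21, -1), (-1, 21, 10), (10, 19, -3), (-3, 17, 16), … (20 more)
cycles coincide ⇒ equivalent

yes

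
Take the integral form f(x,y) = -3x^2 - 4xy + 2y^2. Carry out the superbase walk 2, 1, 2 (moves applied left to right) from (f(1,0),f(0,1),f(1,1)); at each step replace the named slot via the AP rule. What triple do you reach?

start (-3,2,-5) = (f(1,0),f(0,1),f(1,1))
replace slot 2: 2·((-3)+(-5)) − 2 = -18 → (-3,-18,-5)
replace slot 1: 2·((-18)+(-5)) − (-3) = -43 → (-43,-18,-5)
replace slot 2: 2·((-43)+(-5)) − (-18) = -78 → (-43,-78,-5)

-43,-78,-5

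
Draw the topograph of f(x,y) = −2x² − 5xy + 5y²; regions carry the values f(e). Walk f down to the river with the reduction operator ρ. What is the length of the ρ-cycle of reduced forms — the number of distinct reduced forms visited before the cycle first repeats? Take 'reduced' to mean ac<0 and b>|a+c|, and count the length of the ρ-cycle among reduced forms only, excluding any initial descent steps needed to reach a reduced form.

D = 65, ⌊√D⌋ = 8
descent: ρ → (5,5,-2)  [lands on river]
river: ρ → (-2,7,2)
river: ρ → (2,5,-5)
river: ρ → (-5,5,2)
river: ρ → (2,7,-2)
river: ρ → (-2,5,5)
ρ-cycle length = 6 (tail of 1 descent step not counted)

6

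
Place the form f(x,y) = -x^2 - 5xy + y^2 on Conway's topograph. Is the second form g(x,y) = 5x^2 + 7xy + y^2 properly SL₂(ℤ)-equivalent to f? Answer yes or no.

D₁ = 29, D₂ = 29
river cycle of f (length 2): (1, 5, -1), (-1, 5, 1)
river cycle of g (length 2): (1, 5, -1), (-1, 5, 1)
cycles coincide ⇒ equivalent

yes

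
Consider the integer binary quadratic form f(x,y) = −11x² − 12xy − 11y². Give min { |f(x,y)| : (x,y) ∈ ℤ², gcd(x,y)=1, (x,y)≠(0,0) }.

translate: b→-10 (≡12 mod 22), so (11,12,11)→(11,-10,10)
flip: (11,-10,10)→(10,10,11)
reduced (well bottom): (10,10,11) with a≤c, −a<b≤a
well minimum |f| = |-10| = 10 (negative-definite)

10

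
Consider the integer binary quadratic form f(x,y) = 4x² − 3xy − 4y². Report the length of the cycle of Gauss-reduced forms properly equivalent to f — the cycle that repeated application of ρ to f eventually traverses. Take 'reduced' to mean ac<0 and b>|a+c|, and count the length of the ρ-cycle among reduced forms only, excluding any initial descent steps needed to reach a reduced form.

D = 73, ⌊√D⌋ = 8
descent: ρ → (-4,3,4)  [lands on river]
river: ρ → (4,5,-3)
river: ρ → (-3,7,2)
river: ρ → (2,5,-6)
river: ρ → (-6,7,1)
river: ρ → (1,7,-6)
river: ρ → (-6,5,2)
river: ρ → (2,7,-3)
river: ρ → (-3,5,4)
river: ρ → (4,3,-4)
river: ρ → (-4,5,3)
river: ρ → (3,7,-2)
river: ρ → (-2,5,6)
river: ρ → (6,7,-1)
river: ρ → (-1,7,6)
river: ρ → (6,5,-2)
river: ρ → (-2,7,3)
river: ρ → (3,5,-4)
ρ-cycle length = 18 (tail of 1 descent step not counted)

18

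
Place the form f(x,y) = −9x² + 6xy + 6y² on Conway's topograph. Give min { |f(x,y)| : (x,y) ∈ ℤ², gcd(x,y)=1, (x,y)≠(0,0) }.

river: ρ → (6,6,-9)
river: ρ → (-9,12,3)
river: ρ → (3,12,-9)
river: ρ → (-9,6,6)
closes: descent 0, river 4
min |a| on river = 3

3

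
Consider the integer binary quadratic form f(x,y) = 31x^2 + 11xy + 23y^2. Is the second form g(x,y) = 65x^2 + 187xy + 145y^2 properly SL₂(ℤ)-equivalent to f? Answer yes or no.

D₁ = -2731, D₂ = -2731
f: flip: (31,11,23)→(23,-11,31)
f: reduced (well bottom): (23,-11,31) with a≤c, −a<b≤a
g: translate: b→57 (≡187 mod 130), so (65,187,145)→(65,57,23)
g: flip: (65,57,23)→(23,-57,65)
g: translate: b→-11 (≡-57 mod 46), so (23,-57,65)→(23,-11,31)
g: reduced (well bottom): (23,-11,31) with a≤c, −a<b≤a
reduced forms (23, -11, 31) vs (23, -11, 31) ⇒ equivalent

yes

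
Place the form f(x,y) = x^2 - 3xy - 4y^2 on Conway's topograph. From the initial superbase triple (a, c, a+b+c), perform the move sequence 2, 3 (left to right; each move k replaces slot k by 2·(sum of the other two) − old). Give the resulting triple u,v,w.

start (1,-4,-6) = (f(1,0),f(0,1),f(1,1))
replace slot 2: 2·(1+(-6)) − (-4) = -6 → (1,-6,-6)
replace slot 3: 2·(1+(-6)) − (-6) = -4 → (1,-6,-4)

1,-6,-4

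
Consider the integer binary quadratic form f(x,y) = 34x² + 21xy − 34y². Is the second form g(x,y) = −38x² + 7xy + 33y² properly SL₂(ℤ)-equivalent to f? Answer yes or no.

D₁ = 5065, D₂ = 5065
river cycle of f (length 102): (-34, 47, 21), (21, 37, -44), (-44, 51, 14), (14, 61, -24), (-24, 35, 40), (40, 45, -19), (-19, 69, 4), (4, 67, -36), (-36, 5, 35), (35, 65, -6), … (92 more)
river cycle of g (length 118): (33, 59, -12), (-12, 61, 28), (28, 51, -22), (-22, 37, 42), (42, 47, -17), (-17, 55, 30), (30, 65, -7), (-7, 61, 48), (48, 35, -20), (-20, 45, 38), … (108 more)
cycles differ ⇒ inequivalent

no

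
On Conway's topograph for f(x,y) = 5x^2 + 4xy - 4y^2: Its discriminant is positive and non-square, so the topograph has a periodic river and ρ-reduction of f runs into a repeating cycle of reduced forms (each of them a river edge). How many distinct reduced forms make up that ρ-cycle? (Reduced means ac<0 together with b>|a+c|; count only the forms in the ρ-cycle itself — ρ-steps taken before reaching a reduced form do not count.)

D = 96, ⌊√D⌋ = 9
river: ρ → (-4,4,5)
river: ρ → (5,6,-3)
river: ρ → (-3,6,5)
river: ρ → (5,4,-4)
ρ-cycle length = 4 (tail of 0 descent steps not counted)

4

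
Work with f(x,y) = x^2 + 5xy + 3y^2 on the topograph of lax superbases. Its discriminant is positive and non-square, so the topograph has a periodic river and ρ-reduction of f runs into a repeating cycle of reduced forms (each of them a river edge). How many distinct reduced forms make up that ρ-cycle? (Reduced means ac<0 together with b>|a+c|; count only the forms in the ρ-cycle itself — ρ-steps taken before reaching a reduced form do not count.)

D = 13, ⌊√D⌋ = 3
descent: ρ → (3,1,-1)
descent: ρ → (-1,3,1)  [lands on river]
river: ρ → (1,3,-1)
ρ-cycle length = 2 (tail of 2 descent steps not counted)

2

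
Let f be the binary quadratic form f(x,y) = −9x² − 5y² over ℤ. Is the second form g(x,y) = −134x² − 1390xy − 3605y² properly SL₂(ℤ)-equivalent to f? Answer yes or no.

D₁ = -180, D₂ = -180
f is negative-definite; reduce −f:
−f: flip: (9,0,5)→(5,0,9)
−f: reduced (well bottom): (5,0,9) with a≤c, −a<b≤a
flip sign back: reduced form of f is (-5,0,-9)
g is negative-definite; reduce −g:
−g: translate: b→50 (≡1390 mod 268), so (134,1390,3605)→(134,50,5)
−g: flip: (134,50,5)→(5,-50,134)
−g: translate: b→0 (≡-50 mod 10), so (5,-50,134)→(5,0,9)
−g: reduced (well bottom): (5,0,9) with a≤c, −a<b≤a
flip sign back: reduced form of g is (-5,0,-9)
reduced forms (-5, 0, -9) vs (-5, 0, -9) ⇒ equivalent

yes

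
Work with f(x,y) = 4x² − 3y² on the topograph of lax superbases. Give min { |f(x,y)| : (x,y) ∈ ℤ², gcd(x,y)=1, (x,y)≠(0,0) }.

descent: ρ → (-3,6,1)  [lands on river]
river: ρ → (1,6,-3)
closes: descent 1, river 2
min |a| on river = 1

1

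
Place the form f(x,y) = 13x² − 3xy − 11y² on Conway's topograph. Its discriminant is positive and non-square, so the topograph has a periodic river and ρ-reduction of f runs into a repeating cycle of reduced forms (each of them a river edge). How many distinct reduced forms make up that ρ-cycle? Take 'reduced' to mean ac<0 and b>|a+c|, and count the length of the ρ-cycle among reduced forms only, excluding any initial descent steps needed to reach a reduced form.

D = 581, ⌊√D⌋ = 24
descent: ρ → (-11,3,13)  [lands on river]
river: ρ → (13,23,-1)
river: ρ → (-1,23,13)
river: ρ → (13,3,-11)
river: ρ → (-11,19,5)
river: ρ → (5,21,-7)
river: ρ → (-7,21,5)
river: ρ → (5,19,-11)
ρ-cycle length = 8 (tail of 1 descent step not counted)

8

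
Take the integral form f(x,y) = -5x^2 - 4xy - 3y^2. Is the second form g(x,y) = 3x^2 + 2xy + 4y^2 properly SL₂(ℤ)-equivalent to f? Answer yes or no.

D₁ = -44, D₂ = -44
f is negative-definite; reduce −f:
−f: flip: (5,4,3)→(3,-4,5)
−f: translate: b→2 (≡-4 mod 6), so (3,-4,5)→(3,2,4)
−f: reduced (well bottom): (3,2,4) with a≤c, −a<b≤a
flip sign back: reduced form of f is (-3,-2,-4)
g: reduced (well bottom): (3,2,4) with a≤c, −a<b≤a
reduced forms (-3, -2, -4) vs (3, 2, 4) ⇒ inequivalent

no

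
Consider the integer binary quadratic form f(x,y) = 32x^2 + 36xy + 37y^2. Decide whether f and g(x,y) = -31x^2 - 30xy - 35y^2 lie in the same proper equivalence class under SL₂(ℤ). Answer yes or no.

D₁ = -3440, D₂ = -3440
f: translate: b→-28 (≡36 mod 64), so (32,36,37)→(32,-28,33)
f: reduced (well bottom): (32,-28,33) with a≤c, −a<b≤a
g is negative-definite; reduce −g:
−g: reduced (well bottom): (31,30,35) with a≤c, −a<b≤a
flip sign back: reduced form of g is (-31,-30,-35)
reduced forms (32, -28, 33) vs (-31, -30, -35) ⇒ inequivalent

no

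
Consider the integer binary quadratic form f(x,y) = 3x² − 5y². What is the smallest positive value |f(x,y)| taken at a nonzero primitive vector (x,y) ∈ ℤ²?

descent: ρ → (-5,0,3)
descent: ρ → (3,6,-2)  [lands on river]
river: ρ → (-2,6,3)
closes: descent 2, river 2
min |a| on river = 2

2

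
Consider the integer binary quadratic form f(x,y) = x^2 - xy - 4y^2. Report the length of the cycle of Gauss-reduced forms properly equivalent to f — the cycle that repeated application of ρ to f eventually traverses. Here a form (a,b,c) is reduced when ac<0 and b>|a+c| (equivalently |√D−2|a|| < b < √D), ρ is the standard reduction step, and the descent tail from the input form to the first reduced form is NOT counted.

D = 17, ⌊√D⌋ = 4
descent: ρ → (-4,1,1)
descent: ρ → (1,3,-2)  [lands on river]
river: ρ → (-2,1,2)
river: ρ → (2,3,-1)
river: ρ → (-1,3,2)
river: ρ → (2,1,-2)
river: ρ → (-2,3,1)
ρ-cycle length = 6 (tail of 2 descent steps not counted)

6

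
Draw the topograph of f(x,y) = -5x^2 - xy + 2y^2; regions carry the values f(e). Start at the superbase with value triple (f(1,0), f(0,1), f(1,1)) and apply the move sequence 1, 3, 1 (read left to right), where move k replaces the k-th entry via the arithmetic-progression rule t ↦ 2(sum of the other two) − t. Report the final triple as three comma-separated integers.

start (-5,2,-4) = (f(1,0),f(0,1),f(1,1))
replace slot 1: 2·(2+(-4)) − (-5) = 1 → (1,2,-4)
replace slot 3: 2·(1+2) − (-4) = 10 → (1,2,10)
replace slot 1: 2·(2+10) − 1 = 23 → (23,2,10)

23,2,10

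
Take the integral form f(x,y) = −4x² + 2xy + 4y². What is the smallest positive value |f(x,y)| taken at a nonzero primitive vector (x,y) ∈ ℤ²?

river: ρ → (4,6,-2)
river: ρ → (-2,6,4)
river: ρ → (4,2,-4)
river: ρ → (-4,6,2)
river: ρ → (2,6,-4)
river: ρ → (-4,2,4)
closes: descent 0, river 6
min |a| on river = 2

2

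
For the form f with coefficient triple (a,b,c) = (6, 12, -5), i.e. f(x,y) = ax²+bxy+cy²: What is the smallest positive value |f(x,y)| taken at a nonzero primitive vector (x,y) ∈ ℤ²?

river: ρ → (-5,8,10)
river: ρ → (10,12,-3)
river: ρ → (-3,12,10)
river: ρ → (10,8,-5)
river: ρ → (-5,12,6)
river: ρ → (6,12,-5)
closes: descent 0, river 6
min |a| on river = 3

3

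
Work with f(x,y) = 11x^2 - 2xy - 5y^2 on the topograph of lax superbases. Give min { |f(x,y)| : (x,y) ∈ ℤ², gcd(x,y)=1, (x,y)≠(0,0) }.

descent: ρ → (-5,12,4)  [lands on river]
river: ρ → (4,12,-5)
river: ρ → (-5,8,8)
river: ρ → (8,8,-5)
closes: descent 1, river 4
min |a| on river = 4

4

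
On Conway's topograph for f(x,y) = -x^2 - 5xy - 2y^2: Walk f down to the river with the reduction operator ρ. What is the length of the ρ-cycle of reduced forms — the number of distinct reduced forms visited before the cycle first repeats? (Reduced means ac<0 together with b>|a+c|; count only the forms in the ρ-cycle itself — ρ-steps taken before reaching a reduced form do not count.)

D = 17, ⌊√D⌋ = 4
descent: ρ → (-2,1,2)  [lands on river]
river: ρ → (2,3,-1)
river: ρ → (-1,3,2)
river: ρ → (2,1,-2)
river: ρ → (-2,3,1)
river: ρ → (1,3,-2)
ρ-cycle length = 6 (tail of 1 descent step not counted)

6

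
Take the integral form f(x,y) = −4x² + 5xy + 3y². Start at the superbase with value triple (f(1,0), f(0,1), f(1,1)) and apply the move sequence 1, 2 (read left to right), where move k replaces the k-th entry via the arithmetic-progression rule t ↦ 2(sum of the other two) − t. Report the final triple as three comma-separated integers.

start (-4,3,4) = (f(1,0),f(0,1),f(1,1))
replace slot 1: 2·(3+4) − (-4) = 18 → (18,3,4)
replace slot 2: 2·(18+4) − 3 = 41 → (18,41,4)

18,41,4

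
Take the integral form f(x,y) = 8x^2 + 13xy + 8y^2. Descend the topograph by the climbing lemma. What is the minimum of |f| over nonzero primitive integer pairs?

translate: b→-3 (≡13 mod 16), so (8,13,8)→(8,-3,3)
flip: (8,-3,3)→(3,3,8)
reduced (well bottom): (3,3,8) with a≤c, −a<b≤a
well minimum = a = 3

3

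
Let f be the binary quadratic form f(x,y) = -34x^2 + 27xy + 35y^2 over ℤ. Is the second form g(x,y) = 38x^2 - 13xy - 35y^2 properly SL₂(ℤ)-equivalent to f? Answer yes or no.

D₁ = 5489, D₂ = 5489
river cycle of f (length 74): (35, 43, -26), (-26, 61, 17), (17, 41, -56), (-56, 71, 2), (2, 73, -20), (-20, 47, 41), (41, 35, -26), (-26, 69, 7), (7, 71, -16), (-16, 57, 35), … (64 more)
river cycle of g (length 74): (-35, 13, 38), (38, 63, -10), (-10, 57, 56), (56, 55, -11), (-11, 55, 56), (56, 57, -10), (-10, 63, 38), (38, 13, -35), (-35, 57, 16), (16, 71, -7), … (64 more)
cycles differ ⇒ inequivalent

no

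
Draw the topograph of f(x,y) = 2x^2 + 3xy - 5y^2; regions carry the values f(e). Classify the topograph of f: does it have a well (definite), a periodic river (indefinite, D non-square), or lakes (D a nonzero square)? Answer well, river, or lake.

D = b²−4ac = 3² − 4·2·(-5) = 49
D = 7² is a perfect square ⇒ form factors over ℤ ⇒ lakes

lake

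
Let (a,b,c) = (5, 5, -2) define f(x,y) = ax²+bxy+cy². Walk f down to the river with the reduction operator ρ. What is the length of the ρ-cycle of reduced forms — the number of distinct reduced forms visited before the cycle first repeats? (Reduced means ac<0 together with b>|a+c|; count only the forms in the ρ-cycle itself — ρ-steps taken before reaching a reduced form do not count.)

D = 65, ⌊√D⌋ = 8
river: ρ → (-2,7,2)
river: ρ → (2,5,-5)
river: ρ → (-5,5,2)
river: ρ → (2,7,-2)
river: ρ → (-2,5,5)
river: ρ → (5,5,-2)
ρ-cycle length = 6 (tail of 0 descent steps not counted)

6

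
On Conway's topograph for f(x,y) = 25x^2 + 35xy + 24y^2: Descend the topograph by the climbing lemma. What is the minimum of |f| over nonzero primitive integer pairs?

translate: b→-15 (≡35 mod 50), so (25,35,24)→(25,-15,14)
flip: (25,-15,14)→(14,15,25)
translate: b→-13 (≡15 mod 28), so (14,15,25)→(14,-13,24)
reduced (well bottom): (14,-13,24) with a≤c, −a<b≤a
well minimum = a = 14

14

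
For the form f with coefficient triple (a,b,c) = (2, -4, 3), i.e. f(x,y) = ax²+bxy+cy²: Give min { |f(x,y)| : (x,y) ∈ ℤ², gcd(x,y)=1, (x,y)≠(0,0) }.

translate: b→0 (≡-4 mod 4), so (2,-4,3)→(2,0,1)
flip: (2,0,1)→(1,0,2)
reduced (well bottom): (1,0,2) with a≤c, −a<b≤a
well minimum = a = 1

1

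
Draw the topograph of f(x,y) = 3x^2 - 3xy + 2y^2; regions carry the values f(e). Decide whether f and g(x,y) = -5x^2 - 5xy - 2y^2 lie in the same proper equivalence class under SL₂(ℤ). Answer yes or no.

D₁ = -15, D₂ = -15
f: translate: b→3 (≡-3 mod 6), so (3,-3,2)→(3,3,2)
f: flip: (3,3,2)→(2,-3,3)
f: translate: b→1 (≡-3 mod 4), so (2,-3,3)→(2,1,2)
f: reduced (well bottom): (2,1,2) with a≤c, −a<b≤a
g is negative-definite; reduce −g:
−g: flip: (5,5,2)→(2,-5,5)
−g: translate: b→-1 (≡-5 mod 4), so (2,-5,5)→(2,-1,2)
−g: flip: (2,-1,2)→(2,1,2)
−g: reduced (well bottom): (2,1,2) with a≤c, −a<b≤a
flip sign back: reduced form of g is (-2,-1,-2)
reduced forms (2, 1, 2) vs (-2, -1, -2) ⇒ inequivalent

no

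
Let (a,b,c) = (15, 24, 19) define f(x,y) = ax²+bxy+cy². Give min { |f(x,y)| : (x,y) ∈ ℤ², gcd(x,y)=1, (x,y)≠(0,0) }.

translate: b→-6 (≡24 mod 30), so (15,24,19)→(15,-6,10)
flip: (15,-6,10)→(10,6,15)
reduced (well bottom): (10,6,15) with a≤c, −a<b≤a
well minimum = a = 10

10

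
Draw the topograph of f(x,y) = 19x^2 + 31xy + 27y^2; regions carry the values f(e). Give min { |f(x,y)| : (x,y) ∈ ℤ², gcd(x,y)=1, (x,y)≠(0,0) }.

translate: b→-7 (≡31 mod 38), so (19,31,27)→(19,-7,15)
flip: (19,-7,15)→(15,7,19)
reduced (well bottom): (15,7,19) with a≤c, −a<b≤a
well minimum = a = 15

15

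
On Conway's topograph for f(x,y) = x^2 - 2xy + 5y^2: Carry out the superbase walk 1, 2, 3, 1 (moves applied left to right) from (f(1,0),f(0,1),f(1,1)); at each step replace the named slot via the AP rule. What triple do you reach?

start (1,5,4) = (f(1,0),f(0,1),f(1,1))
replace slot 1: 2·(5+4) − 1 = 17 → (17,5,4)
replace slot 2: 2·(17+4) − 5 = 37 → (17,37,4)
replace slot 3: 2·(17+37) − 4 = 104 → (17,37,104)
replace slot 1: 2·(37+104) − 17 = 265 → (265,37,104)

265,37,104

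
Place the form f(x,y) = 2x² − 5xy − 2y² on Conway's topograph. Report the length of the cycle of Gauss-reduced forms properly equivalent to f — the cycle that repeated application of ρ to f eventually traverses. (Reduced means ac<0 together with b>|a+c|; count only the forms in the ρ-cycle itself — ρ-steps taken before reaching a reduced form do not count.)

D = 41, ⌊√D⌋ = 6
descent: ρ → (-2,5,2)  [lands on river]
river: ρ → (2,3,-4)
river: ρ → (-4,5,1)
river: ρ → (1,5,-4)
river: ρ → (-4,3,2)
river: ρ → (2,5,-2)
river: ρ → (-2,3,4)
river: ρ → (4,5,-1)
river: ρ → (-1,5,4)
river: ρ → (4,3,-2)
ρ-cycle length = 10 (tail of 1 descent step not counted)

10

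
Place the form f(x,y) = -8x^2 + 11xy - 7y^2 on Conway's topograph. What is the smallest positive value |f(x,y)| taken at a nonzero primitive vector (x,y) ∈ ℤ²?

translate: b→5 (≡-11 mod 16), so (8,-11,7)→(8,5,4)
flip: (8,5,4)→(4,-5,8)
translate: b→3 (≡-5 mod 8), so (4,-5,8)→(4,3,7)
reduced (well bottom): (4,3,7) with a≤c, −a<b≤a
well minimum |f| = |-4| = 4 (negative-definite)

4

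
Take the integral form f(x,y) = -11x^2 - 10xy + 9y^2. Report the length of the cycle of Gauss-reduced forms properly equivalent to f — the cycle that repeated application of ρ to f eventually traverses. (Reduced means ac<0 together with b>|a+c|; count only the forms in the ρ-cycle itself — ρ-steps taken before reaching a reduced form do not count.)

D = 496, ⌊√D⌋ = 22
descent: ρ → (9,10,-11)  [lands on river]
river: ρ → (-11,12,8)
river: ρ → (8,20,-3)
river: ρ → (-3,22,1)
river: ρ → (1,22,-3)
river: ρ → (-3,20,8)
river: ρ → (8,12,-11)
river: ρ → (-11,10,9)
river: ρ → (9,8,-12)
river: ρ → (-12,16,5)
river: ρ → (5,14,-15)
river: ρ → (-15,16,4)
river: ρ → (4,16,-15)
river: ρ → (-15,14,5)
river: ρ → (5,16,-12)
river: ρ → (-12,8,9)
ρ-cycle length = 16 (tail of 1 descent step not counted)

16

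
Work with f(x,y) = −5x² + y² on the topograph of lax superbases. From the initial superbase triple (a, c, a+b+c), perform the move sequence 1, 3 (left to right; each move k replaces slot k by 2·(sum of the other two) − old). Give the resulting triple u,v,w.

start (-5,1,-4) = (f(1,0),f(0,1),f(1,1))
replace slot 1: 2·(1+(-4)) − (-5) = -1 → (-1,1,-4)
replace slot 3: 2·((-1)+1) − (-4) = 4 → (-1,1,4)

-1,1,4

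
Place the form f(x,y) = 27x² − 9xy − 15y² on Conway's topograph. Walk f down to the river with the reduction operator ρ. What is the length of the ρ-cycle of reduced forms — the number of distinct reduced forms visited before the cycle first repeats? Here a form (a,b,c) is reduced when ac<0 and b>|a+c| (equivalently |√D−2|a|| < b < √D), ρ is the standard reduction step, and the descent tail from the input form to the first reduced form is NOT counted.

D = 1701, ⌊√D⌋ = 41
descent: ρ → (-15,39,3)  [lands on river]
river: ρ → (3,39,-15)
river: ρ → (-15,21,21)
river: ρ → (21,21,-15)
ρ-cycle length = 4 (tail of 1 descent step not counted)

4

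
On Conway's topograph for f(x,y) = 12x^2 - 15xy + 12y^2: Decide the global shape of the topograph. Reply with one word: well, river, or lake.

D = b²−4ac = (-15)² − 4·12·12 = -351
D < 0 ⇒ definite ⇒ every region one sign ⇒ single well

well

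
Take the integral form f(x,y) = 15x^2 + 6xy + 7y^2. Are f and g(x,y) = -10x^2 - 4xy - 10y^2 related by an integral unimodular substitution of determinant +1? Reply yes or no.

D₁ = -384, D₂ = -384
f: flip: (15,6,7)→(7,-6,15)
f: reduced (well bottom): (7,-6,15) with a≤c, −a<b≤a
g is negative-definite; reduce −g:
−g: reduced (well bottom): (10,4,10) with a≤c, −a<b≤a
flip sign back: reduced form of g is (-10,-4,-10)
reduced forms (7, -6, 15) vs (-10, -4, -10) ⇒ inequivalent

no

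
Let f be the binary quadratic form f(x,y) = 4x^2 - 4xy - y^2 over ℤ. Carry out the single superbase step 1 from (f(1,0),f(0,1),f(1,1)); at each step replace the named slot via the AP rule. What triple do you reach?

start (4,-1,-1) = (f(1,0),f(0,1),f(1,1))
replace slot 1: 2·((-1)+(-1)) − 4 = -8 → (-8,-1,-1)

-8,-1,-1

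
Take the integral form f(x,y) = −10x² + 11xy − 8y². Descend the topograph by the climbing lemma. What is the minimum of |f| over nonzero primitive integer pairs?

translate: b→9 (≡-11 mod 20), so (10,-11,8)→(10,9,7)
flip: (10,9,7)→(7,-9,10)
translate: b→5 (≡-9 mod 14), so (7,-9,10)→(7,5,8)
reduced (well bottom): (7,5,8) with a≤c, −a<b≤a
well minimum |f| = |-7| = 7 (negative-definite)

7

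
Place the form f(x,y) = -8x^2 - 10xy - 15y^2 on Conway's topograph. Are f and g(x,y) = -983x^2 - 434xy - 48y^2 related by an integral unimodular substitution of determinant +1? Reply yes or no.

D₁ = -380, D₂ = -380
f is negative-definite; reduce −f:
−f: translate: b→-6 (≡10 mod 16), so (8,10,15)→(8,-6,13)
−f: reduced (well bottom): (8,-6,13) with a≤c, −a<b≤a
flip sign back: reduced form of f is (-8,6,-13)
g is negative-definite; reduce −g:
−g: flip: (983,434,48)→(48,-434,983)
−g: translate: b→46 (≡-434 mod 96), so (48,-434,983)→(48,46,13)
−g: flip: (48,46,13)→(13,-46,48)
−g: translate: b→6 (≡-46 mod 26), so (13,-46,48)→(13,6,8)
−g: flip: (13,6,8)→(8,-6,13)
−g: reduced (well bottom): (8,-6,13) with a≤c, −a<b≤a
flip sign back: reduced form of g is (-8,6,-13)
reduced forms (-8, 6, -13) vs (-8, 6, -13) ⇒ equivalent

yes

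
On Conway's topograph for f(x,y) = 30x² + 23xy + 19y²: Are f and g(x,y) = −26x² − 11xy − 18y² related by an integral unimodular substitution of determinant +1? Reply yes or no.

D₁ = -1751, D₂ = -1751
f: flip: (30,23,19)→(19,-23,30)
f: translate: b→15 (≡-23 mod 38), so (19,-23,30)→(19,15,26)
f: reduced (well bottom): (19,15,26) with a≤c, −a<b≤a
g is negative-definite; reduce −g:
−g: flip: (26,11,18)→(18,-11,26)
−g: reduced (well bottom): (18,-11,26) with a≤c, −a<b≤a
flip sign back: reduced form of g is (-18,11,-26)
reduced forms (19, 15, 26) vs (-18, 11, -26) ⇒ inequivalent

no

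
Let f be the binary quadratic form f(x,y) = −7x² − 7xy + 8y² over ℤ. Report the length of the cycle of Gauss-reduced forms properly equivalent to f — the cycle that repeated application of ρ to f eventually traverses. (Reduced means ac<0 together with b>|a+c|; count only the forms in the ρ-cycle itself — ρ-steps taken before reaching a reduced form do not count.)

D = 273, ⌊√D⌋ = 16
descent: ρ → (8,7,-7)  [lands on river]
river: ρ → (-7,7,8)
river: ρ → (8,9,-6)
river: ρ → (-6,15,2)
river: ρ → (2,13,-13)
river: ρ → (-13,13,2)
river: ρ → (2,15,-6)
river: ρ → (-6,9,8)
ρ-cycle length = 8 (tail of 1 descent step not counted)

8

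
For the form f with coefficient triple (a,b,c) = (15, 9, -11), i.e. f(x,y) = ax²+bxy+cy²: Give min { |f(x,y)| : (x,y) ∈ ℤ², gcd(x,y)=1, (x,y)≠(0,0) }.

river: ρ → (-11,13,13)
river: ρ → (13,13,-11)
river: ρ → (-11,9,15)
river: ρ → (15,21,-5)
river: ρ → (-5,19,19)
river: ρ → (19,19,-5)
river: ρ → (-5,21,15)
river: ρ → (15,9,-11)
closes: descent 0, river 8
min |a| on river = 5

5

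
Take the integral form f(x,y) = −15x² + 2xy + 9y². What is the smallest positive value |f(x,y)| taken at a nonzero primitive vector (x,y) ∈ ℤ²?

descent: ρ → (9,16,-8)  [lands on river]
river: ρ → (-8,16,9)
river: ρ → (9,20,-4)
river: ρ → (-4,20,9)
closes: descent 1, river 4
min |a| on river = 4

4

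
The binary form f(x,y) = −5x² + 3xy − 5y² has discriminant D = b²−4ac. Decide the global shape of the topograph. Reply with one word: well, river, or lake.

D = b²−4ac = 3² − 4·(-5)·(-5) = -91
D < 0 ⇒ definite ⇒ every region one sign ⇒ single well

well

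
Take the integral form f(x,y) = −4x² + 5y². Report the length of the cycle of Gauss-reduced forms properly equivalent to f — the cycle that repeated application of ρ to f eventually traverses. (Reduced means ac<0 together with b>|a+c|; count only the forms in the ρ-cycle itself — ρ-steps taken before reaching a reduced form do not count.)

D = 80, ⌊√D⌋ = 8
descent: ρ → (5,0,-4)
descent: ρ → (-4,8,1)  [lands on river]
river: ρ → (1,8,-4)
ρ-cycle length = 2 (tail of 2 descent steps not counted)

2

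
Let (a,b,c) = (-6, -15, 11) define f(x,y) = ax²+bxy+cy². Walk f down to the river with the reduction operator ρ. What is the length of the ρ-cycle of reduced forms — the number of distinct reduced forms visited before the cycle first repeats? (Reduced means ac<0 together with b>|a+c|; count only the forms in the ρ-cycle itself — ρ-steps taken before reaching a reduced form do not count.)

D = 489, ⌊√D⌋ = 22
descent: ρ → (11,15,-6)  [lands on river]
river: ρ → (-6,21,2)
river: ρ → (2,19,-16)
river: ρ → (-16,13,5)
river: ρ → (5,17,-10)
river: ρ → (-10,3,12)
river: ρ → (12,21,-1)
river: ρ → (-1,21,12)
river: ρ → (12,3,-10)
river: ρ → (-10,17,5)
river: ρ → (5,13,-16)
river: ρ → (-16,19,2)
river: ρ → (2,21,-6)
river: ρ → (-6,15,11)
river: ρ → (11,7,-10)
river: ρ → (-10,13,8)
river: ρ → (8,19,-4)
river: ρ → (-4,21,3)
river: ρ → (3,21,-4)
river: ρ → (-4,19,8)
river: ρ → (8,13,-10)
river: ρ → (-10,7,11)
ρ-cycle length = 22 (tail of 1 descent step not counted)

22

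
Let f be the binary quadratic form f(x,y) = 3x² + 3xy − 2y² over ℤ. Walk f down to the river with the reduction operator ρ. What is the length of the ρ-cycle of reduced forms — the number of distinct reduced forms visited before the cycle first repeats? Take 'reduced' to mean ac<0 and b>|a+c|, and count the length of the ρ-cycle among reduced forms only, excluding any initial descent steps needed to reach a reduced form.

D = 33, ⌊√D⌋ = 5
river: ρ → (-2,5,1)
river: ρ → (1,5,-2)
river: ρ → (-2,3,3)
river: ρ → (3,3,-2)
ρ-cycle length = 4 (tail of 0 descent steps not counted)

4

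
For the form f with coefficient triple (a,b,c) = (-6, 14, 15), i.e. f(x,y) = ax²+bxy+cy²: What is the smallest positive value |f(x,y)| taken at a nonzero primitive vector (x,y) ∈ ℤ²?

river: ρ → (15,16,-5)
river: ρ → (-5,14,18)
river: ρ → (18,22,-1)
river: ρ → (-1,22,18)
river: ρ → (18,14,-5)
river: ρ → (-5,16,15)
river: ρ → (15,14,-6)
river: ρ → (-6,22,3)
river: ρ → (3,20,-13)
river: ρ → (-13,6,10)
river: ρ → (10,14,-9)
river: ρ → (-9,22,2)
river: ρ → (2,22,-9)
river: ρ → (-9,14,10)
river: ρ → (10,6,-13)
river: ρ → (-13,20,3)
river: ρ → (3,22,-6)
river: ρ → (-6,14,15)
closes: descent 0, river 18
min |a| on river = 1

1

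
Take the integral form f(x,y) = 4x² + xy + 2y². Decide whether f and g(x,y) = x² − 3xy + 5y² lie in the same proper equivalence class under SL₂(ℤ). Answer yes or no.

D₁ = -31, D₂ = -11
discriminants differ ⇒ not SL₂(ℤ)-equivalent

no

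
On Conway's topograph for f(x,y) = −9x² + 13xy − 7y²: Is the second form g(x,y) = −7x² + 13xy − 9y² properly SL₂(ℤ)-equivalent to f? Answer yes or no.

D₁ = -83, D₂ = -83
f is negative-definite; reduce −f:
−f: translate: b→5 (≡-13 mod 18), so (9,-13,7)→(9,5,3)
−f: flip: (9,5,3)→(3,-5,9)
−f: translate: b→1 (≡-5 mod 6), so (3,-5,9)→(3,1,7)
−f: reduced (well bottom): (3,1,7) with a≤c, −a<b≤a
flip sign back: reduced form of f is (-3,-1,-7)
g is negative-definite; reduce −g:
−g: translate: b→1 (≡-13 mod 14), so (7,-13,9)→(7,1,3)
−g: flip: (7,1,3)→(3,-1,7)
−g: reduced (well bottom): (3,-1,7) with a≤c, −a<b≤a
flip sign back: reduced form of g is (-3,1,-7)
reduced forms (-3, -1, -7) vs (-3, 1, -7) ⇒ inequivalent

no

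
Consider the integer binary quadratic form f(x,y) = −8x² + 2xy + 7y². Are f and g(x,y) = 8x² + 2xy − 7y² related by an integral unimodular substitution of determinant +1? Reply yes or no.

D₁ = 228, D₂ = 228
river cycle of f (length 6): (7, 12, -3), (-3, 12, 7), (7, 2, -8), (-8, 14, 1), (1, 14, -8), (-8, 2, 7)
river cycle of g (length 6): (-7, 12, 3), (3, 12, -7), (-7, 2, 8), (8, 14, -1), (-1, 14, 8), (8, 2, -7)
cycles differ ⇒ inequivalent

no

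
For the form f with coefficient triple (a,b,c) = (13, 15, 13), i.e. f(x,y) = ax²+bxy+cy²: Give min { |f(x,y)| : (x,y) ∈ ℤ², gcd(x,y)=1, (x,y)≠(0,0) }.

translate: b→-11 (≡15 mod 26), so (13,15,13)→(13,-11,11)
flip: (13,-11,11)→(11,11,13)
reduced (well bottom): (11,11,13) with a≤c, −a<b≤a
well minimum = a = 11

11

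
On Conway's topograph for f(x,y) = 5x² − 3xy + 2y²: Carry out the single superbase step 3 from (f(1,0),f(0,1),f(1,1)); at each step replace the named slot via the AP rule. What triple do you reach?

start (5,2,4) = (f(1,0),f(0,1),f(1,1))
replace slot 3: 2·(5+2) − 4 = 10 → (5,2,10)

5,2,10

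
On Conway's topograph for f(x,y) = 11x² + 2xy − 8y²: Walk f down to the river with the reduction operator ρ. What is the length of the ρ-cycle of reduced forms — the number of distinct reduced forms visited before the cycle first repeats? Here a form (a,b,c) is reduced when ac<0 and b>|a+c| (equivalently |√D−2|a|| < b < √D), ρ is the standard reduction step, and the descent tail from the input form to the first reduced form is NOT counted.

D = 356, ⌊√D⌋ = 18
descent: ρ → (-8,14,5)  [lands on river]
river: ρ → (5,16,-5)
river: ρ → (-5,14,8)
river: ρ → (8,18,-1)
river: ρ → (-1,18,8)
river: ρ → (8,14,-5)
river: ρ → (-5,16,5)
river: ρ → (5,14,-8)
river: ρ → (-8,18,1)
river: ρ → (1,18,-8)
ρ-cycle length = 10 (tail of 1 descent step not counted)

10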